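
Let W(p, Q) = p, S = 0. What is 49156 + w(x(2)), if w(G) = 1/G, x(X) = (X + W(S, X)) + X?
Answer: 196625/4 ≈ 49156.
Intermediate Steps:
x(X) = 2*X (x(X) = (X + 0) + X = X + X = 2*X)
49156 + w(x(2)) = 49156 + 1/(2*2) = 49156 + 1/4 = 49156 + ¼ = 196625/4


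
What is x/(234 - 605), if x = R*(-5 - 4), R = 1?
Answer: 9/371 ≈ 0.024259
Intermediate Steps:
x = -9 (x = 1*(-5 - 4) = 1*(-9) = -9)
x/(234 - 605) = -9/(234 - 605) = -9/(-371) = -1/371*(-9) = 9/371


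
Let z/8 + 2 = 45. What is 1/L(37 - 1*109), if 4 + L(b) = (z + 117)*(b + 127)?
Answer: 1/25351 ≈ 3.9446e-5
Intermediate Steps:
z = 344 (z = -16 + 8*45 = -16 + 360 = 344)
L(b) = 58543 + 461*b (L(b) = -4 + (344 + 117)*(b + 127) = -4 + 461*(127 + b) = -4 + (58547 + 461*b) = 58543 + 461*b)
1/L(37 - 1*109) = 1/(58543 + 461*(37 - 1*109)) = 1/(58543 + 461*(37 - 109)) = 1/(58543 + 461*(-72)) = 1/(58543 - 33192) = 1/25351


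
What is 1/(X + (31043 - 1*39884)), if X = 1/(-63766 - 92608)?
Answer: -156374/1382502535 ≈ -0.00011311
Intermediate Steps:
X = -1/156374 (X = 1/(-156374) = -1/156374 ≈ -6.3949e-6)
1/(X + (31043 - 1*39884)) = 1/(-1/156374 + (31043 - 1*39884)) = 1/(-1/156374 + (31043 - 39884)) = 1/(-1/156374 - 8841) = 1/(-1382502535/156374) = -156374/1382502535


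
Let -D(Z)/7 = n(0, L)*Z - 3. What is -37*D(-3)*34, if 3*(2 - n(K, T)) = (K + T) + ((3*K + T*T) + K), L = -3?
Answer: -26418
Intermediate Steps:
n(K, T) = 2 - 5*K/3 - T/3 - T²/3 (n(K, T) = 2 - ((K + T) + ((3*K + T*T) + K))/3 = 2 - ((K + T) + ((3*K + T²) + K))/3 = 2 - ((K + T) + ((T² + 3*K) + K))/3 = 2 - ((K + T) + (T² + 4*K))/3 = 2 - (T + T² + 5*K)/3 = 2 + (-5*K/3 - T/3 - T²/3) = 2 - 5*K/3 - T/3 - T²/3)
D(Z) = 21 (D(Z) = -7*((2 - 5/3*0 - ⅓*(-3) - ⅓*(-3)²)*Z - 3) = -7*((2 + 0 + 1 - ⅓*9)*Z - 3) = -7*((2 + 0 + 1 - 3)*Z - 3) = -7*(0*Z - 3) = -7*(0 - 3) = -7*(-3) = 21)
-37*D(-3)*34 = -37*21*34 = -777*34 = -26418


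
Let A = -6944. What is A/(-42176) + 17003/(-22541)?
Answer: -17518557/29709038 ≈ -0.58967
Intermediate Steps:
A/(-42176) + 17003/(-22541) = -6944/(-42176) + 17003/(-22541) = -6944*(-1/42176) + 17003*(-1/22541) = 217/1318 - 17003/22541 = -17518557/29709038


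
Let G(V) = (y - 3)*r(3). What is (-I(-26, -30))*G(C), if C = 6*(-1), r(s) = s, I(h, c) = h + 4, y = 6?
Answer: 198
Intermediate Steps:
I(h, c) = 4 + h
C = -6
G(V) = 9 (G(V) = (6 - 3)*3 = 3*3 = 9)
(-I(-26, -30))*G(C) = -(4 - 26)*9 = -1*(-22)*9 = 22*9 = 198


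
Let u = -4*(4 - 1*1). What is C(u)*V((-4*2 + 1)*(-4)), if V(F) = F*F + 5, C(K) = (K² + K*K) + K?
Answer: 217764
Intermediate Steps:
u = -12 (u = -4*(4 - 1) = -4*3 = -12)
C(K) = K + 2*K² (C(K) = (K² + K²) + K = 2*K² + K = K + 2*K²)
V(F) = 5 + F² (V(F) = F² + 5 = 5 + F²)
C(u)*V((-4*2 + 1)*(-4)) = (-12*(1 + 2*(-12)))*(5 + ((-4*2 + 1)*(-4))²) = (-12*(1 - 24))*(5 + ((-8 + 1)*(-4))²) = (-12*(-23))*(5 + (-7*(-4))²) = 276*(5 + 28²) = 276*(5 + 784) = 276*789 = 217764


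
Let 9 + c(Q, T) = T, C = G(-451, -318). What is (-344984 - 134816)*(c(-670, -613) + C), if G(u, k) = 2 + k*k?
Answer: -48221819200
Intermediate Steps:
G(u, k) = 2 + k²
C = 101126 (C = 2 + (-318)² = 2 + 101124 = 101126)
c(Q, T) = -9 + T
(-344984 - 134816)*(c(-670, -613) + C) = (-344984 - 134816)*((-9 - 613) + 101126) = -479800*(-622 + 101126) = -479800*100504 = -48221819200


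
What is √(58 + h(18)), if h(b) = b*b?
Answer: √382 ≈ 19.545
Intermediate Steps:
h(b) = b²
√(58 + h(18)) = √(58 + 18²) = √(58 + 324) = √382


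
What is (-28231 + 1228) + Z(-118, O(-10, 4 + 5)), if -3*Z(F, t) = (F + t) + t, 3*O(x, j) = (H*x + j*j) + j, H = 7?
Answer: -242713/9 ≈ -26968.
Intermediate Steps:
O(x, j) = j/3 + j²/3 + 7*x/3 (O(x, j) = ((7*x + j*j) + j)/3 = ((7*x + j²) + j)/3 = ((j² + 7*x) + j)/3 = (j + j² + 7*x)/3 = j/3 + j²/3 + 7*x/3)
Z(F, t) = -2*t/3 - F/3 (Z(F, t) = -((F + t) + t)/3 = -(F + 2*t)/3 = -2*t/3 - F/3)
(-28231 + 1228) + Z(-118, O(-10, 4 + 5)) = (-28231 + 1228) + (-2*((4 + 5)/3 + (4 + 5)²/3 + (7/3)*(-10))/3 - ⅓*(-118)) = -27003 + (-2*((⅓)*9 + (⅓)*9² - 70/3)/3 + 118/3) = -27003 + (-2*(3 + (⅓)*81 - 70/3)/3 + 118/3) = -27003 + (-2*(3 + 27 - 70/3)/3 + 118/3) = -27003 + (-⅔*20/3 + 118/3) = -27003 + (-40/9 + 118/3) = -27003 + 314/9 = -242713/9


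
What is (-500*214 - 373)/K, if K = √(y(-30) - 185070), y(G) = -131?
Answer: 107373*I*√185201/185201 ≈ 249.5*I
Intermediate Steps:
K = I*√185201 (K = √(-131 - 185070) = √(-185201) = I*√185201 ≈ 430.35*I)
(-500*214 - 373)/K = (-500*214 - 373)/((I*√185201)) = (-107000 - 373)*(-I*√185201/185201) = -(-107373)*I*√185201/185201 = 107373*I*√185201/185201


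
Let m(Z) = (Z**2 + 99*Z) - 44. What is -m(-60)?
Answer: 2384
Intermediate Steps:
m(Z) = -44 + Z**2 + 99*Z
-m(-60) = -(-44 + (-60)**2 + 99*(-60)) = -(-44 + 3600 - 5940) = -1*(-2384) = 2384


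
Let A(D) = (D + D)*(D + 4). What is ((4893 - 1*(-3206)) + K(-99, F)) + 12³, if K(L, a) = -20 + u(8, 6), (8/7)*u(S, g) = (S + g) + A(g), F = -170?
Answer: 39697/4 ≈ 9924.3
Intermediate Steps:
A(D) = 2*D*(4 + D) (A(D) = (2*D)*(4 + D) = 2*D*(4 + D))
u(S, g) = 7*S/8 + 7*g/8 + 7*g*(4 + g)/4 (u(S, g) = 7*((S + g) + 2*g*(4 + g))/8 = 7*(S + g + 2*g*(4 + g))/8 = 7*S/8 + 7*g/8 + 7*g*(4 + g)/4)
K(L, a) = 389/4 (K(L, a) = -20 + ((7/4)*6² + (7/8)*8 + (63/8)*6) = -20 + ((7/4)*36 + 7 + 189/4) = -20 + (63 + 7 + 189/4) = -20 + 469/4 = 389/4)
((4893 - 1*(-3206)) + K(-99, F)) + 12³ = ((4893 - 1*(-3206)) + 389/4) + 12³ = ((4893 + 3206) + 389/4) + 1728 = (8099 + 389/4) + 1728 = 32785/4 + 1728 = 39697/4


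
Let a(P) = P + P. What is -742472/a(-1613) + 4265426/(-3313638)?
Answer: 611630792215/2672449047 ≈ 228.87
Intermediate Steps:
a(P) = 2*P
-742472/a(-1613) + 4265426/(-3313638) = -742472/(2*(-1613)) + 4265426/(-3313638) = -742472/(-3226) + 4265426*(-1/3313638) = -742472*(-1/3226) - 2132713/1656819 = 371236/1613 - 2132713/1656819 = 611630792215/2672449047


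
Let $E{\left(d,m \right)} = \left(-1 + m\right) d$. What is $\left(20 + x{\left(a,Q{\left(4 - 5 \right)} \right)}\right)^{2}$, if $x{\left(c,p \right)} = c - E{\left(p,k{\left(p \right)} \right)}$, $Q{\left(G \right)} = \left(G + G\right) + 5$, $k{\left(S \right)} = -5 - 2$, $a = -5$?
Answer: $1521$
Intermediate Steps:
$k{\left(S \right)} = -7$
$E{\left(d,m \right)} = d \left(-1 + m\right)$
$Q{\left(G \right)} = 5 + 2 G$ ($Q{\left(G \right)} = 2 G + 5 = 5 + 2 G$)
$x{\left(c,p \right)} = c + 8 p$ ($x{\left(c,p \right)} = c - p \left(-1 - 7\right) = c - p \left(-8\right) = c - - 8 p = c + 8 p$)
$\left(20 + x{\left(a,Q{\left(4 - 5 \right)} \right)}\right)^{2} = \left(20 - \left(5 - 8 \left(5 + 2 \left(4 - 5\right)\right)\right)\right)^{2} = \left(20 - \left(5 - 8 \left(5 + 2 \left(-1\right)\right)\right)\right)^{2} = \left(20 - \left(5 - 8 \left(5 - 2\right)\right)\right)^{2} = \left(20 + \left(-5 + 8 \cdot 3\right)\right)^{2} = \left(20 + \left(-5 + 24\right)\right)^{2} = \left(20 + 19\right)^{2} = 39^{2} = 1521$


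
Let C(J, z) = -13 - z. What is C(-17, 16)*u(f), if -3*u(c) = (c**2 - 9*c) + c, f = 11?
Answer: 319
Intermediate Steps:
u(c) = -c**2/3 + 8*c/3 (u(c) = -((c**2 - 9*c) + c)/3 = -(c**2 - 8*c)/3 = -c**2/3 + 8*c/3)
C(-17, 16)*u(f) = (-13 - 1*16)*((1/3)*11*(8 - 1*11)) = (-13 - 16)*((1/3)*11*(8 - 11)) = -29*11*(-3)/3 = -29*(-11) = 319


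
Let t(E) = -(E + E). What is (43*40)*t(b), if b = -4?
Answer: 13760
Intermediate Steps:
t(E) = -2*E
(43*40)*t(b) = (43*40)*(-2*(-4)) = 1720*8 = 13760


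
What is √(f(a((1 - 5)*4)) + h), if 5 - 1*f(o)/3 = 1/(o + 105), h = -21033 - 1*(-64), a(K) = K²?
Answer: I*√7564397/19 ≈ 144.75*I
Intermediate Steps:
h = -20969 (h = -21033 + 64 = -20969)
f(o) = 15 - 3/(105 + o) (f(o) = 15 - 3/(o + 105) = 15 - 3/(105 + o))
√(f(a((1 - 5)*4)) + h) = √(3*(524 + 5*((1 - 5)*4)²)/(105 + ((1 - 5)*4)²) - 20969) = √(3*(524 + 5*(-4*4)²)/(105 + (-4*4)²) - 20969) = √(3*(524 + 5*(-16)²)/(105 + (-16)²) - 20969) = √(3*(524 + 5*256)/(105 + 256) - 20969) = √(3*(524 + 1280)/361 - 20969) = √(3*(1/361)*1804 - 20969) = √(5412/361 - 20969) = √(-7564397/361) = I*√7564397/19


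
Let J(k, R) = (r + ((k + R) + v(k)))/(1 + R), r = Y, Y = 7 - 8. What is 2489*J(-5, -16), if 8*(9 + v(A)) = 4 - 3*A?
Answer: 569981/120 ≈ 4749.8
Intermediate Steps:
v(A) = -17/2 - 3*A/8 (v(A) = -9 + (4 - 3*A)/8 = -9 + (½ - 3*A/8) = -17/2 - 3*A/8)
Y = -1
r = -1
J(k, R) = (-19/2 + R + 5*k/8)/(1 + R) (J(k, R) = (-1 + ((k + R) + (-17/2 - 3*k/8)))/(1 + R) = (-1 + ((R + k) + (-17/2 - 3*k/8)))/(1 + R) = (-1 + (-17/2 + R + 5*k/8))/(1 + R) = (-19/2 + R + 5*k/8)/(1 + R))
2489*J(-5, -16) = 2489*((-76 + 5*(-5) + 8*(-16))/(8*(1 - 16))) = 2489*((⅛)*(-76 - 25 - 128)/(-15)) = 2489*((⅛)*(-1/15)*(-229)) = 2489*(229/120) = 569981/120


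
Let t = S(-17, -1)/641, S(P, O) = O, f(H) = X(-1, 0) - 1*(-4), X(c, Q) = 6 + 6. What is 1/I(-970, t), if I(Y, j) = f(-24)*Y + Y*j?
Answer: -641/9947350 ≈ -6.4439e-5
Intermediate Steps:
X(c, Q) = 12
f(H) = 16 (f(H) = 12 - 1*(-4) = 12 + 4 = 16)
t = -1/641 ≈ -0.0015601
I(Y, j) = 16*Y + Y*j
1/I(-970, t) = 1/(-970*(16 - 1/641)) = 1/(-970*10255/641) = 1/(-9947350/641) = -641/9947350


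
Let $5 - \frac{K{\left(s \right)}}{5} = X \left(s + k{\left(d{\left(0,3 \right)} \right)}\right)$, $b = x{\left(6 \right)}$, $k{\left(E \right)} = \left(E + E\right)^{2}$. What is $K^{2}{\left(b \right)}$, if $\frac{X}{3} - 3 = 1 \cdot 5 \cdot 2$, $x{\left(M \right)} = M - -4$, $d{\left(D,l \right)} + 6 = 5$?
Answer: $7317025$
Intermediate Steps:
$d{\left(D,l \right)} = -1$ ($d{\left(D,l \right)} = -6 + 5 = -1$)
$x{\left(M \right)} = 4 + M$ ($x{\left(M \right)} = M + 4 = 4 + M$)
$k{\left(E \right)} = 4 E^{2}$ ($k{\left(E \right)} = \left(2 E\right)^{2} = 4 E^{2}$)
$X = 39$ ($X = 9 + 3 \cdot 1 \cdot 5 \cdot 2 = 9 + 3 \cdot 5 \cdot 2 = 9 + 3 \cdot 10 = 9 + 30 = 39$)
$b = 10$ ($b = 4 + 6 = 10$)
$K{\left(s \right)} = -755 - 195 s$ ($K{\left(s \right)} = 25 - 5 \cdot 39 \left(s + 4 \left(-1\right)^{2}\right) = 25 - 5 \cdot 39 \left(s + 4 \cdot 1\right) = 25 - 5 \cdot 39 \left(s + 4\right) = 25 - 5 \cdot 39 \left(4 + s\right) = 25 - 5 \left(156 + 39 s\right) = 25 - \left(780 + 195 s\right) = -755 - 195 s$)
$K^{2}{\left(b \right)} = \left(-755 - 1950\right)^{2} = \left(-2705\right)^{2} = 7317025$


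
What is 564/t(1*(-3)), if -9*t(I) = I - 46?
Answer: 5076/49 ≈ 103.59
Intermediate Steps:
t(I) = 46/9 - I/9 (t(I) = -(I - 46)/9 = -(-46 + I)/9 = 46/9 - I/9)
564/t(1*(-3)) = 564/(46/9 - (-3)/9) = 564/(46/9 - 1/9*(-3)) = 564/(46/9 + 1/3) = 564/(49/9) = 564*(9/49) = 5076/49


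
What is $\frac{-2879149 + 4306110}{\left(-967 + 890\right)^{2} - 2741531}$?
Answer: $- \frac{1426961}{2735602} \approx -0.52163$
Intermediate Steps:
$\frac{-2879149 + 4306110}{\left(-967 + 890\right)^{2} - 2741531} = \frac{1426961}{\left(-77\right)^{2} - 2741531} = \frac{1426961}{5929 - 2741531} = \frac{1426961}{-2735602} = 1426961 \left(- \frac{1}{2735602}\right) = - \frac{1426961}{2735602}$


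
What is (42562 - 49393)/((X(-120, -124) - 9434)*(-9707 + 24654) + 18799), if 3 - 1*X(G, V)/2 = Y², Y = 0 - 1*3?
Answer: 6831/141170563 ≈ 4.8388e-5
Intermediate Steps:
Y = -3 (Y = 0 - 3 = -3)
X(G, V) = -12 (X(G, V) = 6 - 2*(-3)² = 6 - 2*9 = 6 - 18 = -12)
(42562 - 49393)/((X(-120, -124) - 9434)*(-9707 + 24654) + 18799) = (42562 - 49393)/((-12 - 9434)*(-9707 + 24654) + 18799) = -6831/(-9446*14947 + 18799) = -6831/(-141189362 + 18799) = -6831/(-141170563) = -6831*(-1/141170563) = 6831/141170563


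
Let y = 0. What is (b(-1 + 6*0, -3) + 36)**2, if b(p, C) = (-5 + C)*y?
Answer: 1296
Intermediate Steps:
b(p, C) = 0 (b(p, C) = (-5 + C)*0 = 0)
(b(-1 + 6*0, -3) + 36)**2 = (0 + 36)**2 = 36**2 = 1296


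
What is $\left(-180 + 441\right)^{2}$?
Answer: $68121$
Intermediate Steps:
$\left(-180 + 441\right)^{2} = 261^{2} = 68121$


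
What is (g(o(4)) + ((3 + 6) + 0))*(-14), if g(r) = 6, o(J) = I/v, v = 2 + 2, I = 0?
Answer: -210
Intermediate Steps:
v = 4
o(J) = 0 (o(J) = 0/4 = 0*(¼) = 0)
(g(o(4)) + ((3 + 6) + 0))*(-14) = (6 + ((3 + 6) + 0))*(-14) = (6 + (9 + 0))*(-14) = (6 + 9)*(-14) = 15*(-14) = -210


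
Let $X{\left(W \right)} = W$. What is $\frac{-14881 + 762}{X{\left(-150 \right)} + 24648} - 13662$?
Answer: $- \frac{334705795}{24498} \approx -13663.0$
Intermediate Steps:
$\frac{-14881 + 762}{X{\left(-150 \right)} + 24648} - 13662 = \frac{-14881 + 762}{-150 + 24648} - 13662 = - \frac{14119}{24498} - 13662 = - \frac{334705795}{24498}$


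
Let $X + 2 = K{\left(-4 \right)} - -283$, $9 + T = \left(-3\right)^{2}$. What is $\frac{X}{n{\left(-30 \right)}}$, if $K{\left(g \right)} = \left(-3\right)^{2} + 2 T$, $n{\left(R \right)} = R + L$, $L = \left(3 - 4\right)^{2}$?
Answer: $-10$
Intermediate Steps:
$L = 1$ ($L = \left(-1\right)^{2} = 1$)
$T = 0$ ($T = -9 + \left(-3\right)^{2} = -9 + 9 = 0$)
$n{\left(R \right)} = 1 + R$ ($n{\left(R \right)} = R + 1 = 1 + R$)
$K{\left(g \right)} = 9$ ($K{\left(g \right)} = \left(-3\right)^{2} + 2 \cdot 0 = 9 + 0 = 9$)
$X = 290$ ($X = -2 + \left(9 - -283\right) = -2 + \left(9 + 283\right) = -2 + 292 = 290$)
$\frac{X}{n{\left(-30 \right)}} = \frac{290}{1 - 30} = \frac{290}{-29} = 290 \left(- \frac{1}{29}\right) = -10$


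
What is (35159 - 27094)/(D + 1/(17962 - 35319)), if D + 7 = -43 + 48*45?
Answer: 139984205/36623269 ≈ 3.8223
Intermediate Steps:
D = 2110 (D = -7 + (-43 + 48*45) = -7 + (-43 + 2160) = -7 + 2117 = 2110)
(35159 - 27094)/(D + 1/(17962 - 35319)) = (35159 - 27094)/(2110 + 1/(17962 - 35319)) = 8065/(2110 + 1/(-17357)) = 8065/(2110 - 1/17357) = 8065/(36623269/17357) = 8065*(17357/36623269) = 139984205/36623269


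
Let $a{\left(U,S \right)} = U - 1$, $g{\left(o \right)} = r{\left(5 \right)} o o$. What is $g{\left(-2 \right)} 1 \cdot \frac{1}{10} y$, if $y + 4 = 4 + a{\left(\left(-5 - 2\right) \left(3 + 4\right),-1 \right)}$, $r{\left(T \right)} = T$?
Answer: $-100$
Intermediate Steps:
$g{\left(o \right)} = 5 o^{2}$ ($g{\left(o \right)} = 5 o o = 5 o^{2}$)
$a{\left(U,S \right)} = -1 + U$ ($a{\left(U,S \right)} = U - 1 = -1 + U$)
$y = -50$ ($y = -4 + \left(4 + \left(-1 + \left(-5 - 2\right) \left(3 + 4\right)\right)\right) = -4 + \left(4 - 50\right) = -4 - 46 = -50$)
$g{\left(-2 \right)} 1 \cdot \frac{1}{10} y = 5 \left(-2\right)^{2} \cdot 1 \cdot \frac{1}{10} \left(-50\right) = 5 \cdot 4 \cdot 1 \cdot \frac{1}{10} \left(-50\right) = 20 \cdot \frac{1}{10} \left(-50\right) = 2 \left(-50\right) = -100$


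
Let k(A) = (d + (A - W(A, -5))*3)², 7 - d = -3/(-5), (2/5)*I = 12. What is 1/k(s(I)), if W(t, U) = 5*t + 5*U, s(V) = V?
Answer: 25/1940449 ≈ 1.2884e-5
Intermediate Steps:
I = 30 (I = (5/2)*12 = 30)
d = 32/5 (d = 7 - (-3)/(-5) = 7 - (-3)*(-1)/5 = 7 - 1*⅗ = 7 - ⅗ = 32/5 ≈ 6.4000)
W(t, U) = 5*U + 5*t
k(A) = (407/5 - 12*A)² (k(A) = (32/5 + (A - (5*(-5) + 5*A))*3)² = (32/5 + (A - (-25 + 5*A))*3)² = (32/5 + (A + (25 - 5*A))*3)² = (32/5 + (25 - 4*A)*3)² = (32/5 + (75 - 12*A))² = (407/5 - 12*A)²)
1/k(s(I)) = 1/((-407 + 60*30)²/25) = 1/((-407 + 1800)²/25) = 1/((1/25)*1393²) = 1/((1/25)*1940449) = 1/(1940449/25) = 25/1940449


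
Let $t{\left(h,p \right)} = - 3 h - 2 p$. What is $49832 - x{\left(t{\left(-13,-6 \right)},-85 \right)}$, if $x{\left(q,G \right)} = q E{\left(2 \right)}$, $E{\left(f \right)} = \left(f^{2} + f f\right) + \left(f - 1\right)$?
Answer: $49373$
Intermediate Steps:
$E{\left(f \right)} = -1 + f + 2 f^{2}$ ($E{\left(f \right)} = \left(f^{2} + f^{2}\right) + \left(-1 + f\right) = 2 f^{2} + \left(-1 + f\right) = -1 + f + 2 f^{2}$)
$x{\left(q,G \right)} = 9 q$ ($x{\left(q,G \right)} = q \left(-1 + 2 + 2 \cdot 2^{2}\right) = q \left(-1 + 2 + 2 \cdot 4\right) = q \left(-1 + 2 + 8\right) = q 9 = 9 q$)
$49832 - x{\left(t{\left(-13,-6 \right)},-85 \right)} = 49832 - 9 \left(\left(-3\right) \left(-13\right) - -12\right) = 49832 - 9 \left(39 + 12\right) = 49832 - 9 \cdot 51 = 49832 - 459 = 49373$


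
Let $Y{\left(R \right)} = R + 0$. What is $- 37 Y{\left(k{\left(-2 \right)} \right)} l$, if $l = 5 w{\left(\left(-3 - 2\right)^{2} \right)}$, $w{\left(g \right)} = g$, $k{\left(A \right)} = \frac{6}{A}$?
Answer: $13875$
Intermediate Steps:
$Y{\left(R \right)} = R$
$l = 125$ ($l = 5 \left(-3 - 2\right)^{2} = 5 \left(-5\right)^{2} = 5 \cdot 25 = 125$)
$- 37 Y{\left(k{\left(-2 \right)} \right)} l = - 37 \frac{6}{-2} \cdot 125 = - 37 \cdot 6 \left(- \frac{1}{2}\right) 125 = \left(-37\right) \left(-3\right) 125 = 111 \cdot 125 = 13875$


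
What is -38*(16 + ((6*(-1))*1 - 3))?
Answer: -266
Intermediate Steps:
-38*(16 + ((6*(-1))*1 - 3)) = -38*(16 + (-6*1 - 3)) = -38*(16 + (-6 - 3)) = -38*(16 - 9) = -38*7 = -266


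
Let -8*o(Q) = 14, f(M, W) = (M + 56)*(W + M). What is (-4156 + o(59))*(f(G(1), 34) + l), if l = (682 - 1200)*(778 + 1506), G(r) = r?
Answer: 19643156827/4 ≈ 4.9108e+9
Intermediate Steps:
f(M, W) = (56 + M)*(M + W)
o(Q) = -7/4 (o(Q) = -1/8*14 = -7/4)
l = -1183112 (l = -518*2284 = -1183112)
(-4156 + o(59))*(f(G(1), 34) + l) = (-4156 - 7/4)*((1**2 + 56*1 + 56*34 + 1*34) - 1183112) = -16631*((1 + 56 + 1904 + 34) - 1183112)/4 = -16631*(1995 - 1183112)/4 = -16631/4*(-1181117) = 19643156827/4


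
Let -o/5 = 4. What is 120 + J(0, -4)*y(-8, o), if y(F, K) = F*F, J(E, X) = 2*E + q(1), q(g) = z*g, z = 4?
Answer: 376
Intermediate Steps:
o = -20 (o = -5*4 = -20)
q(g) = 4*g
J(E, X) = 4 + 2*E (J(E, X) = 2*E + 4*1 = 2*E + 4 = 4 + 2*E)
y(F, K) = F²
120 + J(0, -4)*y(-8, o) = 120 + (4 + 2*0)*(-8)² = 120 + (4 + 0)*64 = 120 + 4*64 = 120 + 256 = 376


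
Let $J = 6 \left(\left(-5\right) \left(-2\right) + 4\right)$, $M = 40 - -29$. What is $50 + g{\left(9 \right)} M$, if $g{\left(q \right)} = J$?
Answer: $5846$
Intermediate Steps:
$M = 69$ ($M = 40 + 29 = 69$)
$J = 84$ ($J = 6 \left(10 + 4\right) = 6 \cdot 14 = 84$)
$g{\left(q \right)} = 84$
$50 + g{\left(9 \right)} M = 50 + 84 \cdot 69 = 50 + 5796 = 5846$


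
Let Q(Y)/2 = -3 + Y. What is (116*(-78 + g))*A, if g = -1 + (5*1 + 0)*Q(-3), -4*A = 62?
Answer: 249922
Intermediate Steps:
A = -31/2 (A = -¼*62 = -31/2 ≈ -15.500)
Q(Y) = -6 + 2*Y (Q(Y) = 2*(-3 + Y) = -6 + 2*Y)
g = -61 (g = -1 + (5*1 + 0)*(-6 + 2*(-3)) = -1 + (5 + 0)*(-6 - 6) = -1 + 5*(-12) = -1 - 60 = -61)
(116*(-78 + g))*A = (116*(-78 - 61))*(-31/2) = (116*(-139))*(-31/2) = -16124*(-31/2) = 249922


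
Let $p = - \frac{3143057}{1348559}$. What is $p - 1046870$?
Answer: $- \frac{1411769103387}{1348559} \approx -1.0469 \cdot 10^{6}$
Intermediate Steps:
$p = - \frac{3143057}{1348559}$ ($p = \left(-3143057\right) \frac{1}{1348559} = - \frac{3143057}{1348559} \approx -2.3307$)
$p - 1046870 = - \frac{3143057}{1348559} - 1046870 = - \frac{1411769103387}{1348559}$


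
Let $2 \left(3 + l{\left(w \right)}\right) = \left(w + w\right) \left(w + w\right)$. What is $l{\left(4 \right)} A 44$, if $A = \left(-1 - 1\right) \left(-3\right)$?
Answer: $7656$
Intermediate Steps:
$l{\left(w \right)} = -3 + 2 w^{2}$ ($l{\left(w \right)} = -3 + \frac{\left(w + w\right) \left(w + w\right)}{2} = -3 + \frac{2 w 2 w}{2} = -3 + \frac{4 w^{2}}{2} = -3 + 2 w^{2}$)
$A = 6$ ($A = \left(-2\right) \left(-3\right) = 6$)
$l{\left(4 \right)} A 44 = \left(-3 + 2 \cdot 4^{2}\right) 6 \cdot 44 = \left(-3 + 2 \cdot 16\right) 6 \cdot 44 = \left(-3 + 32\right) 6 \cdot 44 = 29 \cdot 6 \cdot 44 = 174 \cdot 44 = 7656$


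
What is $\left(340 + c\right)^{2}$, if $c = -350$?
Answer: $100$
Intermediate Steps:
$\left(340 + c\right)^{2} = \left(340 - 350\right)^{2} = \left(-10\right)^{2} = 100$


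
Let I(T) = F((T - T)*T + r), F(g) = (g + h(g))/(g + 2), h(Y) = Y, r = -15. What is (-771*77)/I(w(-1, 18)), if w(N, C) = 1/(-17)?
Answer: -257257/10 ≈ -25726.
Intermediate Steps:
w(N, C) = -1/17
F(g) = 2*g/(2 + g) (F(g) = (g + g)/(g + 2) = (2*g)/(2 + g) = 2*g/(2 + g))
I(T) = 30/13 (I(T) = 2*((T - T)*T - 15)/(2 + ((T - T)*T - 15)) = 2*(0*T - 15)/(2 + (0*T - 15)) = 2*(0 - 15)/(2 + (0 - 15)) = 2*(-15)/(2 - 15) = 2*(-15)/(-13) = 2*(-15)*(-1/13) = 30/13)
(-771*77)/I(w(-1, 18)) = (-771*77)/(30/13) = -59367*13/30 = -257257/10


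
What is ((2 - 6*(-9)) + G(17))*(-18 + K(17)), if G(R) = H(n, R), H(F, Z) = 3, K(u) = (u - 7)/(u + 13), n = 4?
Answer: -3127/3 ≈ -1042.3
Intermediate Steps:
K(u) = (-7 + u)/(13 + u)
G(R) = 3
((2 - 6*(-9)) + G(17))*(-18 + K(17)) = ((2 - 6*(-9)) + 3)*(-18 + (-7 + 17)/(13 + 17)) = ((2 + 54) + 3)*(-18 + 10/30) = (56 + 3)*(-18 + (1/30)*10) = 59*(-18 + 1/3) = 59*(-53/3) = -3127/3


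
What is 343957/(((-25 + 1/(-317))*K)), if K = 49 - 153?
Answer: 109034369/824304 ≈ 132.27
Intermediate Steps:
K = -104
343957/(((-25 + 1/(-317))*K)) = 343957/(((-25 + 1/(-317))*(-104))) = 343957/(((-25 - 1/317)*(-104))) = 343957/((-7926/317*(-104))) = 343957/(824304/317) = 343957*(317/824304) = 109034369/824304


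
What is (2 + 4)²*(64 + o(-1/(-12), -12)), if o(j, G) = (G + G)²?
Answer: 23040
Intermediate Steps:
o(j, G) = 4*G² (o(j, G) = (2*G)² = 4*G²)
(2 + 4)²*(64 + o(-1/(-12), -12)) = (2 + 4)²*(64 + 4*(-12)²) = 6²*(64 + 4*144) = 36*(64 + 576) = 36*640 = 23040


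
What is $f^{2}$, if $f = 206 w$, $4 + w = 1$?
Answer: $381924$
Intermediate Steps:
$w = -3$ ($w = -4 + 1 = -3$)
$f = -618$ ($f = 206 \left(-3\right) = -618$)
$f^{2} = \left(-618\right)^{2} = 381924$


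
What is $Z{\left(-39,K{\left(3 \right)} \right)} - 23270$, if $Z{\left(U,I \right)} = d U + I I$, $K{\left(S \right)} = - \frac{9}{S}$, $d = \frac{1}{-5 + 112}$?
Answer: $- \frac{2488966}{107} \approx -23261.0$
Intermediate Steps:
$d = \frac{1}{107} \approx 0.0093458$
$Z{\left(U,I \right)} = I^{2} + \frac{U}{107}$ ($Z{\left(U,I \right)} = \frac{U}{107} + I I = \frac{U}{107} + I^{2} = I^{2} + \frac{U}{107}$)
$Z{\left(-39,K{\left(3 \right)} \right)} - 23270 = \left(\left(- \frac{9}{3}\right)^{2} + \frac{1}{107} \left(-39\right)\right) - 23270 = \left(\left(\left(-9\right) \frac{1}{3}\right)^{2} - \frac{39}{107}\right) - 23270 = \left(\left(-3\right)^{2} - \frac{39}{107}\right) - 23270 = \left(9 - \frac{39}{107}\right) - 23270 = \frac{924}{107} - 23270 = - \frac{2488966}{107}$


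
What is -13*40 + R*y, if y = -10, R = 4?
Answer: -560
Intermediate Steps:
-13*40 + R*y = -13*40 + 4*(-10) = -520 - 40 = -560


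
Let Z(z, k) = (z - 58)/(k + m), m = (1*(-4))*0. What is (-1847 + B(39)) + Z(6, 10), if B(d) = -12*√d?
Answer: -9261/5 - 12*√39 ≈ -1927.1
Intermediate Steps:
m = 0 (m = -4*0 = 0)
Z(z, k) = (-58 + z)/k (Z(z, k) = (z - 58)/(k + 0) = (-58 + z)/k)
(-1847 + B(39)) + Z(6, 10) = (-1847 - 12*√39) + (-58 + 6)/10 = (-1847 - 12*√39) + (⅒)*(-52) = (-1847 - 12*√39) - 26/5 = -9261/5 - 12*√39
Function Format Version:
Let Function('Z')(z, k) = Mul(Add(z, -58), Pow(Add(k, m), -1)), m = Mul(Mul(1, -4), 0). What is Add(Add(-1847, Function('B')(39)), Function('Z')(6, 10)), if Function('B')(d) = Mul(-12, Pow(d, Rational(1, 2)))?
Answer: Add(Rational(-9261, 5), Mul(-12, Pow(39, Rational(1, 2)))) ≈ -1927.1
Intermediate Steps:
m = 0 (m = Mul(-4, 0) = 0)
Function('Z')(z, k) = Mul(Pow(k, -1), Add(-58, z)) (Function('Z')(z, k) = Mul(Add(z, -58), Pow(Add(k, 0), -1)) = Mul(Add(-58, z), Pow(k, -1)) = Mul(Pow(k, -1), Add(-58, z)))
Add(Add(-1847, Function('B')(39)), Function('Z')(6, 10)) = Add(Add(-1847, Mul(-12, Pow(39, Rational(1, 2)))), Mul(Pow(10, -1), Add(-58, 6))) = Add(Add(-1847, Mul(-12, Pow(39, Rational(1, 2)))), Mul(Rational(1, 10), -52)) = Add(Add(-1847, Mul(-12, Pow(39, Rational(1, 2)))), Rational(-26, 5)) = Add(Rational(-9261, 5), Mul(-12, Pow(39, Rational(1, 2))))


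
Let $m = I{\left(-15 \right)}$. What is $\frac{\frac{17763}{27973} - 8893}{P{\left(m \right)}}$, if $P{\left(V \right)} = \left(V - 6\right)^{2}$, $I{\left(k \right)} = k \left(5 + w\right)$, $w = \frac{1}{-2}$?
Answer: $- \frac{994984504}{604468557} \approx -1.646$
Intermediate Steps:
$w = - \frac{1}{2} \approx -0.5$
$I{\left(k \right)} = \frac{9 k}{2}$ ($I{\left(k \right)} = k \left(5 - \frac{1}{2}\right) = k \frac{9}{2} = \frac{9 k}{2}$)
$m = - \frac{135}{2}$ ($m = \frac{9}{2} \left(-15\right) = - \frac{135}{2} \approx -67.5$)
$P{\left(V \right)} = \left(-6 + V\right)^{2}$
$\frac{\frac{17763}{27973} - 8893}{P{\left(m \right)}} = \frac{\frac{17763}{27973} - 8893}{\left(-6 - \frac{135}{2}\right)^{2}} = \frac{17763 \cdot \frac{1}{27973} - 8893}{\left(- \frac{147}{2}\right)^{2}} = \frac{\frac{17763}{27973} - 8893}{\frac{21609}{4}} = \left(- \frac{248746126}{27973}\right) \frac{4}{21609} = - \frac{994984504}{604468557}$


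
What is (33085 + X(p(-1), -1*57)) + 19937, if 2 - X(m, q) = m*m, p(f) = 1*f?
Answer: 53023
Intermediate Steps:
p(f) = f
X(m, q) = 2 - m² (X(m, q) = 2 - m*m = 2 - m²)
(33085 + X(p(-1), -1*57)) + 19937 = (33085 + (2 - 1*(-1)²)) + 19937 = (33085 + (2 - 1*1)) + 19937 = (33085 + (2 - 1)) + 19937 = (33085 + 1) + 19937 = 33086 + 19937 = 53023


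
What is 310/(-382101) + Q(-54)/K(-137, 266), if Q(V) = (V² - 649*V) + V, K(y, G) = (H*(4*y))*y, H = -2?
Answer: -3632807957/14343307338 ≈ -0.25328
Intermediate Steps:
K(y, G) = -8*y² (K(y, G) = (-8*y)*y = -8*y²)
Q(V) = V² - 648*V
310/(-382101) + Q(-54)/K(-137, 266) = 310/(-382101) + (-54*(-648 - 54))/((-8*(-137)²)) = 310*(-1/382101) + (-54*(-702))/((-8*18769)) = -310/382101 + 37908/(-150152) = -310/382101 + 37908*(-1/150152) = -310/382101 - 9477/37538 = -3632807957/14343307338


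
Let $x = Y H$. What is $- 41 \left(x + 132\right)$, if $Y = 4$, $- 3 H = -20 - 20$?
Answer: $- \frac{22796}{3} \approx -7598.7$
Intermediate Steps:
$H = \frac{40}{3}$ ($H = - \frac{-20 - 20}{3} = \left(- \frac{1}{3}\right) \left(-40\right) = \frac{40}{3} \approx 13.333$)
$x = \frac{160}{3}$ ($x = 4 \cdot \frac{40}{3} = \frac{160}{3} \approx 53.333$)
$- 41 \left(x + 132\right) = - 41 \left(\frac{160}{3} + 132\right) = \left(-41\right) \frac{556}{3} = - \frac{22796}{3}$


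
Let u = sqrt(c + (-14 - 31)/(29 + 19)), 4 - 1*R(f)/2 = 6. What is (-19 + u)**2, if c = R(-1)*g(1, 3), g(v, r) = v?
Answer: (76 - I*sqrt(79))**2/16 ≈ 356.06 - 84.438*I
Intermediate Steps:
R(f) = -4 (R(f) = 8 - 2*6 = 8 - 12 = -4)
c = -4 (c = -4*1 = -4)
u = I*sqrt(79)/4 (u = sqrt(-4 + (-14 - 31)/(29 + 19)) = sqrt(-4 - 45/48) = sqrt(-4 - 45*1/48) = sqrt(-4 - 15/16) = sqrt(-79/16) = I*sqrt(79)/4 ≈ 2.222*I)
(-19 + u)**2 = (-19 + I*sqrt(79)/4)**2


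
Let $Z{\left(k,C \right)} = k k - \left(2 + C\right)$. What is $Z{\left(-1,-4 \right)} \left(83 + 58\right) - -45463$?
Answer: $45886$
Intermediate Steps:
$Z{\left(k,C \right)} = -2 + k^{2} - C$ ($Z{\left(k,C \right)} = k^{2} - \left(2 + C\right) = -2 + k^{2} - C$)
$Z{\left(-1,-4 \right)} \left(83 + 58\right) - -45463 = \left(-2 + \left(-1\right)^{2} - -4\right) \left(83 + 58\right) - -45463 = \left(-2 + 1 + 4\right) 141 + 45463 = 3 \cdot 141 + 45463 = 423 + 45463 = 45886$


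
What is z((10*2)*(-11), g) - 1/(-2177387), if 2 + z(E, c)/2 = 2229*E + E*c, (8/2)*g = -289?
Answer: -2066283650937/2177387 ≈ -9.4897e+5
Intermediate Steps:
g = -289/4 (g = (¼)*(-289) = -289/4 ≈ -72.250)
z(E, c) = -4 + 4458*E + 2*E*c (z(E, c) = -4 + 2*(2229*E + E*c) = -4 + (4458*E + 2*E*c) = -4 + 4458*E + 2*E*c)
z((10*2)*(-11), g) - 1/(-2177387) = (-4 + 4458*((10*2)*(-11)) + 2*((10*2)*(-11))*(-289/4)) - 1/(-2177387) = (-4 + 4458*(20*(-11)) + 2*(20*(-11))*(-289/4)) - 1*(-1/2177387) = (-4 + 4458*(-220) + 2*(-220)*(-289/4)) + 1/2177387 = (-4 - 980760 + 31790) + 1/2177387 = -948974 + 1/2177387 = -2066283650937/2177387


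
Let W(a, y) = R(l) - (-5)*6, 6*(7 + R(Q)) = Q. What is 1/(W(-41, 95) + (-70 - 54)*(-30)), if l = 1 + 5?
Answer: 1/3744 ≈ 0.00026709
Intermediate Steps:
l = 6
R(Q) = -7 + Q/6
W(a, y) = 24 (W(a, y) = (-7 + (1/6)*6) - (-5)*6 = (-7 + 1) - 1*(-30) = -6 + 30 = 24)
1/(W(-41, 95) + (-70 - 54)*(-30)) = 1/(24 + (-70 - 54)*(-30)) = 1/(24 - 124*(-30)) = 1/(24 + 3720) = 1/3744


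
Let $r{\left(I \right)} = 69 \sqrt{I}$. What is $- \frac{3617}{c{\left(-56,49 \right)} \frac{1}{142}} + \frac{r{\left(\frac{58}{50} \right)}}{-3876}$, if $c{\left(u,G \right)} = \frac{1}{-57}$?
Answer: $29275998 - \frac{23 \sqrt{29}}{6460} \approx 2.9276 \cdot 10^{7}$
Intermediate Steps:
$c{\left(u,G \right)} = - \frac{1}{57}$
$- \frac{3617}{c{\left(-56,49 \right)} \frac{1}{142}} + \frac{r{\left(\frac{58}{50} \right)}}{-3876} = - \frac{3617}{\left(- \frac{1}{57}\right) \frac{1}{142}} + \frac{69 \sqrt{\frac{58}{50}}}{-3876} = - \frac{3617}{\left(- \frac{1}{57}\right) \frac{1}{142}} + 69 \sqrt{58 \cdot \frac{1}{50}} \left(- \frac{1}{3876}\right) = - \frac{3617}{- \frac{1}{8094}} + 69 \sqrt{\frac{29}{25}} \left(- \frac{1}{3876}\right) = \left(-3617\right) \left(-8094\right) + 69 \frac{\sqrt{29}}{5} \left(- \frac{1}{3876}\right) = 29275998 + \frac{69 \sqrt{29}}{5} \left(- \frac{1}{3876}\right) = 29275998 - \frac{23 \sqrt{29}}{6460}$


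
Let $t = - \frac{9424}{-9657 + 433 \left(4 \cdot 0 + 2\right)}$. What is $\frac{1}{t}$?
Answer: $\frac{8791}{9424} \approx 0.93283$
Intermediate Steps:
$t = \frac{9424}{8791}$ ($t = - \frac{9424}{-9657 + 433 \left(0 + 2\right)} = - \frac{9424}{-9657 + 433 \cdot 2} = - \frac{9424}{-9657 + 866} = - \frac{9424}{-8791} = \left(-9424\right) \left(- \frac{1}{8791}\right) = \frac{9424}{8791} \approx 1.072$)
$\frac{1}{t} = \frac{1}{\frac{9424}{8791}} = \frac{8791}{9424}$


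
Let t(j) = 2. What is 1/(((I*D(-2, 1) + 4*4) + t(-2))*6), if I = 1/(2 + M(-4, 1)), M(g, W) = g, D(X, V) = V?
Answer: 1/105 ≈ 0.0095238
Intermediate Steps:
I = -½ (I = 1/(2 - 4) = 1/(-2) = -½ ≈ -0.50000)
1/(((I*D(-2, 1) + 4*4) + t(-2))*6) = 1/(((-½*1 + 4*4) + 2)*6) = 1/(((-½ + 16) + 2)*6) = 1/((31/2 + 2)*6) = 1/((35/2)*6) = 1/105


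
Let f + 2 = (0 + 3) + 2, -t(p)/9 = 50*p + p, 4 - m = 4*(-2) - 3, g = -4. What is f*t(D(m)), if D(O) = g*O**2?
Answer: 1239300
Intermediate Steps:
m = 15 (m = 4 - (4*(-2) - 3) = 4 - (-8 - 3) = 4 - 1*(-11) = 4 + 11 = 15)
D(O) = -4*O**2
t(p) = -459*p (t(p) = -9*(50*p + p) = -459*p)
f = 3 (f = -2 + ((0 + 3) + 2) = -2 + (3 + 2) = -2 + 5 = 3)
f*t(D(m)) = 3*(-(-1836)*15**2) = 3*(-(-1836)*225) = 3*(-459*(-900)) = 3*413100 = 1239300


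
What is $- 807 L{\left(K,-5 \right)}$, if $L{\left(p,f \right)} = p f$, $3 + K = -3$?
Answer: $-24210$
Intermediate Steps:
$K = -6$ ($K = -3 - 3 = -6$)
$L{\left(p,f \right)} = f p$
$- 807 L{\left(K,-5 \right)} = - 807 \left(\left(-5\right) \left(-6\right)\right) = \left(-807\right) 30 = -24210$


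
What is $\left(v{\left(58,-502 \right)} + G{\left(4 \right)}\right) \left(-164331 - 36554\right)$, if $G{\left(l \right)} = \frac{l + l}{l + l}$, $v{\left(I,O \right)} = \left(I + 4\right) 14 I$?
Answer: $-10113555325$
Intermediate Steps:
$v{\left(I,O \right)} = 14 I \left(4 + I\right)$ ($v{\left(I,O \right)} = \left(4 + I\right) 14 I = 14 I \left(4 + I\right)$)
$G{\left(l \right)} = 1$ ($G{\left(l \right)} = \frac{2 l}{2 l} = 2 l \frac{1}{2 l} = 1$)
$\left(v{\left(58,-502 \right)} + G{\left(4 \right)}\right) \left(-164331 - 36554\right) = \left(14 \cdot 58 \left(4 + 58\right) + 1\right) \left(-164331 - 36554\right) = \left(14 \cdot 58 \cdot 62 + 1\right) \left(-200885\right) = \left(50344 + 1\right) \left(-200885\right) = 50345 \left(-200885\right) = -10113555325$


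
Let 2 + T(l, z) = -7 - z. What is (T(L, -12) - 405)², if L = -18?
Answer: 161604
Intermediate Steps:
T(l, z) = -9 - z (T(l, z) = -2 + (-7 - z) = -9 - z)
(T(L, -12) - 405)² = ((-9 - 1*(-12)) - 405)² = ((-9 + 12) - 405)² = (3 - 405)² = (-402)² = 161604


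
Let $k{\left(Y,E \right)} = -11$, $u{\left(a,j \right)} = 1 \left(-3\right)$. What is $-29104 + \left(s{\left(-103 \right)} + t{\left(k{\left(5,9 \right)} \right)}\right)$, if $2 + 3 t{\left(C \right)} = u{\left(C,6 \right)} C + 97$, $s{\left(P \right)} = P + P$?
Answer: $- \frac{87802}{3} \approx -29267.0$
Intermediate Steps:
$u{\left(a,j \right)} = -3$
$s{\left(P \right)} = 2 P$
$t{\left(C \right)} = \frac{95}{3} - C$ ($t{\left(C \right)} = - \frac{2}{3} + \frac{- 3 C + 97}{3} = - \frac{2}{3} + \frac{97 - 3 C}{3} = - \frac{2}{3} - \left(- \frac{97}{3} + C\right) = \frac{95}{3} - C$)
$-29104 + \left(s{\left(-103 \right)} + t{\left(k{\left(5,9 \right)} \right)}\right) = -29104 + \left(2 \left(-103\right) + \left(\frac{95}{3} - -11\right)\right) = -29104 + \left(-206 + \left(\frac{95}{3} + 11\right)\right) = -29104 + \left(-206 + \frac{128}{3}\right) = -29104 - \frac{490}{3} = - \frac{87802}{3}$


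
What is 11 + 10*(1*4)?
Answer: 51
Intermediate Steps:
11 + 10*(1*4) = 11 + 10*4 = 11 + 40 = 51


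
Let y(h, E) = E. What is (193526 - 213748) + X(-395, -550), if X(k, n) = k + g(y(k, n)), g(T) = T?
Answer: -21167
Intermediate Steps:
X(k, n) = k + n
(193526 - 213748) + X(-395, -550) = (193526 - 213748) + (-395 - 550) = -20222 - 945 = -21167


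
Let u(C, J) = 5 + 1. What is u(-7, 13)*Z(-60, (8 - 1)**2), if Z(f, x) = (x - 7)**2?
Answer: 10584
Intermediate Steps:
Z(f, x) = (-7 + x)**2
u(C, J) = 6
u(-7, 13)*Z(-60, (8 - 1)**2) = 6*(-7 + (8 - 1)**2)**2 = 6*(-7 + 7**2)**2 = 6*(-7 + 49)**2 = 6*42**2 = 6*1764 = 10584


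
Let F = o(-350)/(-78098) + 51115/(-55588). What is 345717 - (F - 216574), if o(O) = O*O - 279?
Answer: 1220545620185401/2170655812 ≈ 5.6229e+5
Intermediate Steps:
o(O) = -279 + O² (o(O) = O² - 279 = -279 + O²)
F = -5393000109/2170655812 (F = (-279 + (-350)²)/(-78098) + 51115/(-55588) = (-279 + 122500)*(-1/78098) + 51115*(-1/55588) = 122221*(-1/78098) - 51115/55588 = -122221/78098 - 51115/55588 = -5393000109/2170655812 ≈ -2.4845)
345717 - (F - 216574) = 345717 - (-5393000109/2170655812 - 216574) = 345717 - 1*(-470113004828197/2170655812) = 345717 + 470113004828197/2170655812 = 1220545620185401/2170655812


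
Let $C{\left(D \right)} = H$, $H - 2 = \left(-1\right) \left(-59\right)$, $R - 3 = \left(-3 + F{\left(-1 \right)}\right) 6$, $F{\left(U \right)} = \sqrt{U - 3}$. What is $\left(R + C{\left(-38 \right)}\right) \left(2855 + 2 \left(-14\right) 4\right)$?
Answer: $126178 + 32916 i \approx 1.2618 \cdot 10^{5} + 32916.0 i$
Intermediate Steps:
$F{\left(U \right)} = \sqrt{-3 + U}$
$R = -15 + 12 i$ ($R = 3 + \left(-3 + \sqrt{-3 - 1}\right) 6 = 3 + \left(-3 + \sqrt{-4}\right) 6 = 3 + \left(-3 + 2 i\right) 6 = 3 - \left(18 - 12 i\right) = -15 + 12 i \approx -15.0 + 12.0 i$)
$H = 61$ ($H = 2 - -59 = 2 + 59 = 61$)
$C{\left(D \right)} = 61$
$\left(R + C{\left(-38 \right)}\right) \left(2855 + 2 \left(-14\right) 4\right) = \left(\left(-15 + 12 i\right) + 61\right) \left(2855 + 2 \left(-14\right) 4\right) = \left(46 + 12 i\right) \left(2855 - 112\right) = \left(46 + 12 i\right) 2743 = 126178 + 32916 i$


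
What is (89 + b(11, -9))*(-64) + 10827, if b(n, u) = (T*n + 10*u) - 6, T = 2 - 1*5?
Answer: 13387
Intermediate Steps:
T = -3 (T = 2 - 5 = -3)
b(n, u) = -6 - 3*n + 10*u (b(n, u) = (-3*n + 10*u) - 6 = -6 - 3*n + 10*u)
(89 + b(11, -9))*(-64) + 10827 = (89 + (-6 - 3*11 + 10*(-9)))*(-64) + 10827 = (89 + (-6 - 33 - 90))*(-64) + 10827 = (89 - 129)*(-64) + 10827 = -40*(-64) + 10827 = 2560 + 10827 = 13387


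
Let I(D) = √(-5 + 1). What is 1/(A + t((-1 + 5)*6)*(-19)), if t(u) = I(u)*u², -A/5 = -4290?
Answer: 3575/156531174 + 608*I/26088529 ≈ 2.2839e-5 + 2.3305e-5*I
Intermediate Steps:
A = 21450 (A = -5*(-4290) = 21450)
I(D) = 2*I (I(D) = √(-4) = 2*I)
t(u) = 2*I*u² (t(u) = (2*I)*u² = 2*I*u²)
1/(A + t((-1 + 5)*6)*(-19)) = 1/(21450 + (2*I*((-1 + 5)*6)²)*(-19)) = 1/(21450 + (2*I*(4*6)²)*(-19)) = 1/(21450 + (2*I*24²)*(-19)) = 1/(21450 + (2*I*576)*(-19)) = 1/(21450 + (1152*I)*(-19)) = 1/(21450 - 21888*I) = (21450 + 21888*I)/939187044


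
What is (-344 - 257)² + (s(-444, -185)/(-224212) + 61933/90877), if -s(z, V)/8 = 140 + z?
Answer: 1839935477542914/5093928481 ≈ 3.6120e+5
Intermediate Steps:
s(z, V) = -1120 - 8*z (s(z, V) = -8*(140 + z) = -1120 - 8*z)
(-344 - 257)² + (s(-444, -185)/(-224212) + 61933/90877) = (-344 - 257)² + ((-1120 - 8*(-444))/(-224212) + 61933/90877) = (-601)² + ((-1120 + 3552)*(-1/224212) + 61933*(1/90877)) = 361201 + (2432*(-1/224212) + 61933/90877) = 361201 + (-608/56053 + 61933/90877) = 361201 + 3416277233/5093928481 = 1839935477542914/5093928481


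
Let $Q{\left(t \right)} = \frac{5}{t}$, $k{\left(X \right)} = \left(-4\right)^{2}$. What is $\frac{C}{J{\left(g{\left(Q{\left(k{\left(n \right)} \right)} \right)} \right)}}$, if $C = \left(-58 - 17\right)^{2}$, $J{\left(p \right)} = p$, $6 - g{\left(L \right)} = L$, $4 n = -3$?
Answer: $\frac{90000}{91} \approx 989.01$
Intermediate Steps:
$n = - \frac{3}{4}$ ($n = \frac{1}{4} \left(-3\right) = - \frac{3}{4} \approx -0.75$)
$k{\left(X \right)} = 16$
$g{\left(L \right)} = 6 - L$
$C = 5625$ ($C = \left(-75\right)^{2} = 5625$)
$\frac{C}{J{\left(g{\left(Q{\left(k{\left(n \right)} \right)} \right)} \right)}} = \frac{5625}{6 - \frac{5}{16}} = \frac{5625}{\frac{91}{16}} = 5625 \cdot \frac{16}{91} = \frac{90000}{91}$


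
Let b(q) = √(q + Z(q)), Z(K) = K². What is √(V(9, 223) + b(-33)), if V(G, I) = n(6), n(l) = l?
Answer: √(6 + 4*√66) ≈ 6.2045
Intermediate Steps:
V(G, I) = 6
b(q) = √(q + q²)
√(V(9, 223) + b(-33)) = √(6 + √(-33*(1 - 33))) = √(6 + √(-33*(-32))) = √(6 + √1056) = √(6 + 4*√66)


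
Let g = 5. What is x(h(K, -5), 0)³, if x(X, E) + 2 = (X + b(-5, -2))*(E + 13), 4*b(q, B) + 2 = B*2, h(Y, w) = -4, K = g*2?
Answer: -3176523/8 ≈ -3.9707e+5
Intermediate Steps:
K = 10 (K = 5*2 = 10)
b(q, B) = -½ + B/2 (b(q, B) = -½ + (B*2)/4 = -½ + (2*B)/4 = -½ + B/2)
x(X, E) = -2 + (13 + E)*(-3/2 + X) (x(X, E) = -2 + (X + (-½ + (½)*(-2)))*(E + 13) = -2 + (X + (-½ - 1))*(13 + E) = -2 + (X - 3/2)*(13 + E) = -2 + (-3/2 + X)*(13 + E) = -2 + (13 + E)*(-3/2 + X))
x(h(K, -5), 0)³ = (-43/2 + 13*(-4) - 3/2*0 + 0*(-4))³ = (-43/2 - 52 + 0 + 0)³ = (-147/2)³ = -3176523/8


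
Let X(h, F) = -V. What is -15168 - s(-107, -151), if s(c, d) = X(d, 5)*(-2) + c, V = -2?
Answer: -15057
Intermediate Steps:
X(h, F) = 2 (X(h, F) = -1*(-2) = 2)
s(c, d) = -4 + c (s(c, d) = 2*(-2) + c = -4 + c)
-15168 - s(-107, -151) = -15168 - (-4 - 107) = -15168 - 1*(-111) = -15168 + 111 = -15057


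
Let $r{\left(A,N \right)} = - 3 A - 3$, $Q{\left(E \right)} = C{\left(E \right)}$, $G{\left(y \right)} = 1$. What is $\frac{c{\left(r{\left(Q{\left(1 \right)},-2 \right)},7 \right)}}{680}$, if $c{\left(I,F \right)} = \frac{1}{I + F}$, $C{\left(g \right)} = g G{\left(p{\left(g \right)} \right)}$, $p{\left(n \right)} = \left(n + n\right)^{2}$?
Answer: $\frac{1}{680} \approx 0.0014706$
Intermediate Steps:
$p{\left(n \right)} = 4 n^{2}$ ($p{\left(n \right)} = \left(2 n\right)^{2} = 4 n^{2}$)
$C{\left(g \right)} = g$ ($C{\left(g \right)} = g 1 = g$)
$Q{\left(E \right)} = E$
$r{\left(A,N \right)} = -3 - 3 A$
$c{\left(I,F \right)} = \frac{1}{F + I}$
$\frac{c{\left(r{\left(Q{\left(1 \right)},-2 \right)},7 \right)}}{680} = \frac{1}{\left(7 - 6\right) 680} = \frac{1}{7 - 6} \cdot \frac{1}{680} = 1^{-1} \cdot \frac{1}{680} = 1 \cdot \frac{1}{680} = \frac{1}{680}$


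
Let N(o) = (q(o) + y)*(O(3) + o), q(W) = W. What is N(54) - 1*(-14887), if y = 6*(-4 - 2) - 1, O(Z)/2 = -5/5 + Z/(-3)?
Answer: 15737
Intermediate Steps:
O(Z) = -2 - 2*Z/3 (O(Z) = 2*(-5/5 + Z/(-3)) = 2*(-5*1/5 + Z*(-1/3)) = 2*(-1 - Z/3) = -2 - 2*Z/3)
y = -37 (y = 6*(-6) - 1 = -36 - 1 = -37)
N(o) = (-37 + o)*(-4 + o) (N(o) = (o - 37)*((-2 - 2/3*3) + o) = (-37 + o)*((-2 - 2) + o) = (-37 + o)*(-4 + o))
N(54) - 1*(-14887) = (148 + 54**2 - 41*54) - 1*(-14887) = (148 + 2916 - 2214) + 14887 = 850 + 14887 = 15737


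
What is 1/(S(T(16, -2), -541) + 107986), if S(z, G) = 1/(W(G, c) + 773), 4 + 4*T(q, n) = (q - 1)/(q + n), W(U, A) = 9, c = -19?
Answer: 782/84445053 ≈ 9.2605e-6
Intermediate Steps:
T(q, n) = -1 + (-1 + q)/(4*(n + q)) (T(q, n) = -1 + ((q - 1)/(q + n))/4 = -1 + ((-1 + q)/(n + q))/4 = -1 + (-1 + q)/(4*(n + q)))
S(z, G) = 1/782 (S(z, G) = 1/(9 + 773) = 1/782)
1/(S(T(16, -2), -541) + 107986) = 1/(1/782 + 107986) = 1/(84445053/782) = 782/84445053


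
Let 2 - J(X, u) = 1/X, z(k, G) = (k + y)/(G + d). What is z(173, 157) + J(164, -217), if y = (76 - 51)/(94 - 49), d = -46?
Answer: 582841/163836 ≈ 3.5575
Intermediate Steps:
y = 5/9 (y = 25/45 = 25*(1/45) = 5/9 ≈ 0.55556)
z(k, G) = (5/9 + k)/(-46 + G) (z(k, G) = (k + 5/9)/(G - 46) = (5/9 + k)/(-46 + G))
J(X, u) = 2 - 1/X
z(173, 157) + J(164, -217) = (5/9 + 173)/(-46 + 157) + (2 - 1/164) = (1562/9)/111 + (2 - 1*1/164) = (1/111)*(1562/9) + (2 - 1/164) = 1562/999 + 327/164 = 582841/163836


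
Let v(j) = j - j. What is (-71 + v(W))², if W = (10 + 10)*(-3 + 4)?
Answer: 5041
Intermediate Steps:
W = 20 (W = 20*1 = 20)
v(j) = 0
(-71 + v(W))² = (-71 + 0)² = (-71)² = 5041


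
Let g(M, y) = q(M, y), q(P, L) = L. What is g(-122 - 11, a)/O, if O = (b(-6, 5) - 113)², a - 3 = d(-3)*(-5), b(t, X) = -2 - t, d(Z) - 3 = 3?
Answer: -27/11881 ≈ -0.0022725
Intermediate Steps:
d(Z) = 6 (d(Z) = 3 + 3 = 6)
a = -27 (a = 3 + 6*(-5) = 3 - 30 = -27)
g(M, y) = y
O = 11881 (O = ((-2 - 1*(-6)) - 113)² = ((-2 + 6) - 113)² = (4 - 113)² = (-109)² = 11881)
g(-122 - 11, a)/O = -27/11881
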